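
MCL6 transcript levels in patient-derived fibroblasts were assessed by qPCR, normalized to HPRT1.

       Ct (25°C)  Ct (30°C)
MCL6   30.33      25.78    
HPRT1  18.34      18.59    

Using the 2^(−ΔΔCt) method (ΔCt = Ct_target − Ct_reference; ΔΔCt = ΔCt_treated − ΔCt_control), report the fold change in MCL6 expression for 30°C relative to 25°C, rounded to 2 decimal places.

ΔCt(25°C) = 30.330 − 18.340 = 11.990
ΔCt(30°C) = 25.780 − 18.590 = 7.190
ΔΔCt = 7.190 − 11.990 = -4.800
Fold change = 2^(−(-4.800)) = 2^4.800 = 27.858

27.86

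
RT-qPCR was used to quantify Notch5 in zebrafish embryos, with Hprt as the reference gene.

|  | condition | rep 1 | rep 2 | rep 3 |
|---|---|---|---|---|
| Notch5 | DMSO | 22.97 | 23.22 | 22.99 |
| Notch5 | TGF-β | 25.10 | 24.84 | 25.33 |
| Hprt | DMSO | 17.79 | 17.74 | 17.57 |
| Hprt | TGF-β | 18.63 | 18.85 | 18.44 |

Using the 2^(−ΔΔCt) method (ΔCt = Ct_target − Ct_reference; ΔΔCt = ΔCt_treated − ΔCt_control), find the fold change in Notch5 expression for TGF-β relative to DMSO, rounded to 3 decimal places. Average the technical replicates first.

Mean Ct: Notch5 DMSO 23.060; Notch5 TGF-β 25.090; Hprt DMSO 17.700; Hprt TGF-β 18.640
ΔCt(DMSO) = 23.060 − 17.700 = 5.360
ΔCt(TGF-β) = 25.090 − 18.640 = 6.450
ΔΔCt = 6.450 − 5.360 = 1.090
Fold change = 2^(−1.090) = 0.4698

0.470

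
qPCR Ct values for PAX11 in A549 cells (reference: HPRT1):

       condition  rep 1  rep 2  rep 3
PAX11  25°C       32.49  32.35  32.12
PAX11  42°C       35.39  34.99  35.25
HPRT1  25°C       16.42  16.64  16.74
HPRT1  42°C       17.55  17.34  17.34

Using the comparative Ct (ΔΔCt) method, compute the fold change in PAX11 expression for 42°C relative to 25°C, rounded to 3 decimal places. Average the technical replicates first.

0.237

Mean Ct: PAX11 25°C 32.320; PAX11 42°C 35.210; HPRT1 25°C 16.600; HPRT1 42°C 17.410
ΔCt(25°C) = 32.320 − 16.600 = 15.720
ΔCt(42°C) = 35.210 − 17.410 = 17.800
ΔΔCt = 17.800 − 15.720 = 2.080
Fold change = 2^(−2.080) = 0.2365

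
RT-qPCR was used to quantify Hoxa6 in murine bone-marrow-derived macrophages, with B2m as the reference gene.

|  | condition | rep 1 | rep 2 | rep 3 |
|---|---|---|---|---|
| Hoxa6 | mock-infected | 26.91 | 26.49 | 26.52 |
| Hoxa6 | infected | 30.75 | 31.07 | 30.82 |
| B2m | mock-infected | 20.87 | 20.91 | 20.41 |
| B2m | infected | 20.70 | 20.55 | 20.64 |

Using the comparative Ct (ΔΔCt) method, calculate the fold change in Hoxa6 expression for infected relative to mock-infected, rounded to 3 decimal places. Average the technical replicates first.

0.049

Mean Ct: Hoxa6 mock-infected 26.640; Hoxa6 infected 30.880; B2m mock-infected 20.730; B2m infected 20.630
ΔCt(mock-infected) = 26.640 − 20.730 = 5.910
ΔCt(infected) = 30.880 − 20.630 = 10.250
ΔΔCt = 10.250 − 5.910 = 4.340
Fold change = 2^(−4.340) = 0.0494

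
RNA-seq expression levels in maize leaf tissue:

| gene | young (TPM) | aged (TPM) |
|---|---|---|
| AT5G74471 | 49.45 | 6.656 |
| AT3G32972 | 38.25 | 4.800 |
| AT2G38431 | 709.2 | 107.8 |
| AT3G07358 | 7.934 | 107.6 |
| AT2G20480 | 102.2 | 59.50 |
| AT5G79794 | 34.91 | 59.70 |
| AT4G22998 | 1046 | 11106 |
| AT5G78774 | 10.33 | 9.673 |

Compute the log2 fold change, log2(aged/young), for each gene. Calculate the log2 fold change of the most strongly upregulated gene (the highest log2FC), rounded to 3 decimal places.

3.761

log2(6.656/49.45) = -2.893  (AT5G74471)
log2(4.800/38.25) = -2.994  (AT3G32972)
log2(107.8/709.2) = -2.718  (AT2G38431)
log2(107.6/7.934) = 3.761  (AT3G07358)
log2(59.50/102.2) = -0.780  (AT2G20480)
log2(59.70/34.91) = 0.774  (AT5G79794)
log2(11106/1046) = 3.408  (AT4G22998)
log2(9.673/10.33) = -0.095  (AT5G78774)
AT3G07358 is most strongly upregulated.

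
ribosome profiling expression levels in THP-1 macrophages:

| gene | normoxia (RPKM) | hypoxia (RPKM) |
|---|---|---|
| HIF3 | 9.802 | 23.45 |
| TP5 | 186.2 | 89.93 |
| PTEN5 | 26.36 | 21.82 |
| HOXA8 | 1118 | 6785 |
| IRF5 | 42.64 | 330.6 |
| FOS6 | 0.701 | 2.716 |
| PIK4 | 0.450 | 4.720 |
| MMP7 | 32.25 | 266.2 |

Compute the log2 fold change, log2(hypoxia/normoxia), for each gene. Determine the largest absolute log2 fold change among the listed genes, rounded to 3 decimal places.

log2(23.45/9.802) = 1.258  (HIF3)
log2(89.93/186.2) = -1.050  (TP5)
log2(21.82/26.36) = -0.273  (PTEN5)
log2(6785/1118) = 2.601  (HOXA8)
log2(330.6/42.64) = 2.955  (IRF5)
log2(2.716/0.701) = 1.954  (FOS6)
log2(4.720/0.450) = 3.391  (PIK4)
log2(266.2/32.25) = 3.045  (MMP7)
The largest magnitude belongs to PIK4.

3.391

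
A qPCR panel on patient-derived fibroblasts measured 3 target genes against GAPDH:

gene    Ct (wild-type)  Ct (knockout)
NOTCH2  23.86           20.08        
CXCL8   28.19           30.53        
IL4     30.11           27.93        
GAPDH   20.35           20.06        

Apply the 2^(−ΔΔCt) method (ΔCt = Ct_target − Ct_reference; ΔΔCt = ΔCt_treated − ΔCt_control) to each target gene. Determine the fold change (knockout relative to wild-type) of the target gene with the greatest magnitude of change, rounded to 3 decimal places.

11.236

NOTCH2: ΔΔCt = (20.08−20.06) − (23.86−20.35) = 0.02 − 3.51 = -3.49; fold change = 2^3.49 = 11.236
CXCL8: ΔΔCt = (30.53−20.06) − (28.19−20.35) = 10.47 − 7.84 = 2.63; fold change = 2^-2.63 = 0.162
IL4: ΔΔCt = (27.93−20.06) − (30.11−20.35) = 7.87 − 9.76 = -1.89; fold change = 2^1.89 = 3.706
NOTCH2 has the largest |ΔΔCt| = 3.49.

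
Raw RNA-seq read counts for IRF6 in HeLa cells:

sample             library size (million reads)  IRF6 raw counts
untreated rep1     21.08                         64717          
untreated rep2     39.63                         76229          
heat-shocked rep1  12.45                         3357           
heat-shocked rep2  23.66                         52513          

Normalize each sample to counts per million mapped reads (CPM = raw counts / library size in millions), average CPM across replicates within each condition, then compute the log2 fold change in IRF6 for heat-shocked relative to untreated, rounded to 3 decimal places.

-1.004

CPM(untreated rep1) = 64717 / 21.08 = 3070.0664
CPM(untreated rep2) = 76229 / 39.63 = 1923.5175
CPM(heat-shocked rep1) = 3357 / 12.45 = 269.6386
CPM(heat-shocked rep2) = 52513 / 23.66 = 2219.4844
mean CPM(untreated) = 2496.7920; mean CPM(heat-shocked) = 1244.5615
Fold change = 1244.5615 / 2496.7920 = 0.49846
log2(0.49846) = -1.0044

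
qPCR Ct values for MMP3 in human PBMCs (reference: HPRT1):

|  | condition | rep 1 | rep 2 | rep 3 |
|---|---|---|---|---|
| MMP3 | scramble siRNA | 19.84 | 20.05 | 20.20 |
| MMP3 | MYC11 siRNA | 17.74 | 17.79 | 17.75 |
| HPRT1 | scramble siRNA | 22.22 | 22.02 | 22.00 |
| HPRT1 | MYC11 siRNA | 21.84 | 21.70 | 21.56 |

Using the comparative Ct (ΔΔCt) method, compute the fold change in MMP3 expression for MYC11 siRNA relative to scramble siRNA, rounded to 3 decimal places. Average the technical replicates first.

Mean Ct: MMP3 scramble siRNA 20.030; MMP3 MYC11 siRNA 17.760; HPRT1 scramble siRNA 22.080; HPRT1 MYC11 siRNA 21.700
ΔCt(scramble siRNA) = 20.030 − 22.080 = -2.050
ΔCt(MYC11 siRNA) = 17.760 − 21.700 = -3.940
ΔΔCt = -3.940 − (-2.050) = -1.890
Fold change = 2^(−(-1.890)) = 2^1.890 = 3.7064

3.706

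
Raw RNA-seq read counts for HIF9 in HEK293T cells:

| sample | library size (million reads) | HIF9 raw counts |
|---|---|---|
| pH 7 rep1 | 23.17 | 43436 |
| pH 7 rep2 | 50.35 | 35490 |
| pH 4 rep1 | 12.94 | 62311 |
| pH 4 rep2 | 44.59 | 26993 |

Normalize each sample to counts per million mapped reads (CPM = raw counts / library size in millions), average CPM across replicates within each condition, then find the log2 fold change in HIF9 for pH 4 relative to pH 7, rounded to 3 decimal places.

1.071

CPM(pH 7 rep1) = 43436 / 23.17 = 1874.6655
CPM(pH 7 rep2) = 35490 / 50.35 = 704.8659
CPM(pH 4 rep1) = 62311 / 12.94 = 4815.3787
CPM(pH 4 rep2) = 26993 / 44.59 = 605.3599
mean CPM(pH 7) = 1289.7657; mean CPM(pH 4) = 2710.3693
Fold change = 2710.3693 / 1289.7657 = 2.10144
log2(2.10144) = 1.0714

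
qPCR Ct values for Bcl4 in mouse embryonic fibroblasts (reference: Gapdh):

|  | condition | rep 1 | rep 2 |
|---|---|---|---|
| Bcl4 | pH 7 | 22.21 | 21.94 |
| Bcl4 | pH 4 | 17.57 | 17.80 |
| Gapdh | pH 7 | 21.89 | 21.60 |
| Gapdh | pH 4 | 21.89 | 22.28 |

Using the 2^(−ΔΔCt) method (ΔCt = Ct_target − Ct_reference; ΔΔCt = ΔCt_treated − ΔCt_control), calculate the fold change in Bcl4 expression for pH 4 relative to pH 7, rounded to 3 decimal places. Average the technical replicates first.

26.538

Mean Ct: Bcl4 pH 7 22.075; Bcl4 pH 4 17.685; Gapdh pH 7 21.745; Gapdh pH 4 22.085
ΔCt(pH 7) = 22.075 − 21.745 = 0.330
ΔCt(pH 4) = 17.685 − 22.085 = -4.400
ΔΔCt = -4.400 − 0.330 = -4.730
Fold change = 2^(−(-4.730)) = 2^4.730 = 26.5382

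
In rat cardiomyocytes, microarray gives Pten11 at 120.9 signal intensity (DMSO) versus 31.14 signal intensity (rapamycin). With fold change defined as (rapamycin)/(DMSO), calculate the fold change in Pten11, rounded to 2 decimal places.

Fold change = 31.14 / 120.9 = 0.258
Pten11 is downregulated.

0.26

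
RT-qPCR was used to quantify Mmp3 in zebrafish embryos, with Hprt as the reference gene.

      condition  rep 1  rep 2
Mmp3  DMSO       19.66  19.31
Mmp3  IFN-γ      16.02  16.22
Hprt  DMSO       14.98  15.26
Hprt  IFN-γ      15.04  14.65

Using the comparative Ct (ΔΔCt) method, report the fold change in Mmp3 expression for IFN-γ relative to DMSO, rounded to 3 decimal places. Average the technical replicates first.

Mean Ct: Mmp3 DMSO 19.485; Mmp3 IFN-γ 16.120; Hprt DMSO 15.120; Hprt IFN-γ 14.845
ΔCt(DMSO) = 19.485 − 15.120 = 4.365
ΔCt(IFN-γ) = 16.120 − 14.845 = 1.275
ΔΔCt = 1.275 − 4.365 = -3.090
Fold change = 2^(−(-3.090)) = 2^3.090 = 8.5150

8.515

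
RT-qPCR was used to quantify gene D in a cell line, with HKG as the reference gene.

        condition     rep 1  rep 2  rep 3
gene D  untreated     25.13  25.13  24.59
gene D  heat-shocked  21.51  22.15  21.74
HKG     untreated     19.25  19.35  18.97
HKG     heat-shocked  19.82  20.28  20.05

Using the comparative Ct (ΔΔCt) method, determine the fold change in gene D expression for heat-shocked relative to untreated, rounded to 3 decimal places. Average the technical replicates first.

Mean Ct: gene D untreated 24.950; gene D heat-shocked 21.800; HKG untreated 19.190; HKG heat-shocked 20.050
ΔCt(untreated) = 24.950 − 19.190 = 5.760
ΔCt(heat-shocked) = 21.800 − 20.050 = 1.750
ΔΔCt = 1.750 − 5.760 = -4.010
Fold change = 2^(−(-4.010)) = 2^4.010 = 16.1113

16.111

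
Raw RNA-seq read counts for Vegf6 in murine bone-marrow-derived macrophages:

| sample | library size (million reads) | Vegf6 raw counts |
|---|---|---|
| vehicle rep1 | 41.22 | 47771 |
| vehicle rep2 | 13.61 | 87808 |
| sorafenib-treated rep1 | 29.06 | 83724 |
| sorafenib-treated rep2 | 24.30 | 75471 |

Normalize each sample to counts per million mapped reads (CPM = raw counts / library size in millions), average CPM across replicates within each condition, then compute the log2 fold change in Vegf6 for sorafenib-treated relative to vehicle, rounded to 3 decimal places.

-0.346

CPM(vehicle rep1) = 47771 / 41.22 = 1158.9277
CPM(vehicle rep2) = 87808 / 13.61 = 6451.7267
CPM(sorafenib-treated rep1) = 83724 / 29.06 = 2881.0736
CPM(sorafenib-treated rep2) = 75471 / 24.30 = 3105.8025
mean CPM(vehicle) = 3805.3272; mean CPM(sorafenib-treated) = 2993.4381
Fold change = 2993.4381 / 3805.3272 = 0.78664
log2(0.78664) = -0.3462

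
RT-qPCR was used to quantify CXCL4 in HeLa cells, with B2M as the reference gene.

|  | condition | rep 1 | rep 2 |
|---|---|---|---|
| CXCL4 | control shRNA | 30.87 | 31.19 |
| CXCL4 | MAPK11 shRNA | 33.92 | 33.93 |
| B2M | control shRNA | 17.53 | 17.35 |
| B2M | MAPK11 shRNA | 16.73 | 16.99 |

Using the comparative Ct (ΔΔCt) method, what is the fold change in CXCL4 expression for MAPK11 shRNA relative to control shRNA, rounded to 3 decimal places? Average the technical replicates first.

0.090

Mean Ct: CXCL4 control shRNA 31.030; CXCL4 MAPK11 shRNA 33.925; B2M control shRNA 17.440; B2M MAPK11 shRNA 16.860
ΔCt(control shRNA) = 31.030 − 17.440 = 13.590
ΔCt(MAPK11 shRNA) = 33.925 − 16.860 = 17.065
ΔΔCt = 17.065 − 13.590 = 3.475
Fold change = 2^(−3.475) = 0.0899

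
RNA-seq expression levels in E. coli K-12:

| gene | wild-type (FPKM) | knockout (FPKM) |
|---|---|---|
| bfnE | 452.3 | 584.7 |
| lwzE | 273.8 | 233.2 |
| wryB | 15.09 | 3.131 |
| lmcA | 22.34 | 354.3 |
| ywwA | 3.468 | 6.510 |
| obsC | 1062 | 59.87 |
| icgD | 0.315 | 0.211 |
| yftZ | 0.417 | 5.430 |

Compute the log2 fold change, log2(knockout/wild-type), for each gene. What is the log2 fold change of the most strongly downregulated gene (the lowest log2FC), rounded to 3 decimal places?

log2(584.7/452.3) = 0.370  (bfnE)
log2(233.2/273.8) = -0.232  (lwzE)
log2(3.131/15.09) = -2.269  (wryB)
log2(354.3/22.34) = 3.987  (lmcA)
log2(6.510/3.468) = 0.909  (ywwA)
log2(59.87/1062) = -4.149  (obsC)
log2(0.211/0.315) = -0.578  (icgD)
log2(5.430/0.417) = 3.703  (yftZ)
obsC is most strongly downregulated.

-4.149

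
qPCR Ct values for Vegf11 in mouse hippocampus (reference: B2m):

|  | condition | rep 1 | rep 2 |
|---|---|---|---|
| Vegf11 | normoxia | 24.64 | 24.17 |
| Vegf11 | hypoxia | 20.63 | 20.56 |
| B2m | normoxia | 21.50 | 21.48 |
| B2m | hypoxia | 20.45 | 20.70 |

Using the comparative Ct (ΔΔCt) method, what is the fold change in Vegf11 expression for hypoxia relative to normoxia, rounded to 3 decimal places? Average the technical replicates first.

7.438

Mean Ct: Vegf11 normoxia 24.405; Vegf11 hypoxia 20.595; B2m normoxia 21.490; B2m hypoxia 20.575
ΔCt(normoxia) = 24.405 − 21.490 = 2.915
ΔCt(hypoxia) = 20.595 − 20.575 = 0.020
ΔΔCt = 0.020 − 2.915 = -2.895
Fold change = 2^(−(-2.895)) = 2^2.895 = 7.4384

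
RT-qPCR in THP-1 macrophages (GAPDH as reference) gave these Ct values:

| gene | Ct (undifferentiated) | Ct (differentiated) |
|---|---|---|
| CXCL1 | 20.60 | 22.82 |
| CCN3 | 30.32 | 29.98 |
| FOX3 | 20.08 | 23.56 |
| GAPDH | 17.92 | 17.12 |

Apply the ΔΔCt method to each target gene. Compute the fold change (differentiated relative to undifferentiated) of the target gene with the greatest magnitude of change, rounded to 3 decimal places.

0.051

CXCL1: ΔΔCt = (22.82−17.12) − (20.60−17.92) = 5.70 − 2.68 = 3.02; fold change = 2^-3.02 = 0.123
CCN3: ΔΔCt = (29.98−17.12) − (30.32−17.92) = 12.86 − 12.40 = 0.46; fold change = 2^-0.46 = 0.727
FOX3: ΔΔCt = (23.56−17.12) − (20.08−17.92) = 6.44 − 2.16 = 4.28; fold change = 2^-4.28 = 0.051
FOX3 has the largest |ΔΔCt| = 4.28.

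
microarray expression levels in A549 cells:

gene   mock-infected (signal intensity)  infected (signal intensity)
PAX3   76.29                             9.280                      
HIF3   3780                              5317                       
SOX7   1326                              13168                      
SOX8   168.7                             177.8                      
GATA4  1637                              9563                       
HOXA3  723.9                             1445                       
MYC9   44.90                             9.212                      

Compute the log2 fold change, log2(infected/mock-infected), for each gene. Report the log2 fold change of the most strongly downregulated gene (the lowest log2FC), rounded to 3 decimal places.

log2(9.280/76.29) = -3.039  (PAX3)
log2(5317/3780) = 0.492  (HIF3)
log2(13168/1326) = 3.312  (SOX7)
log2(177.8/168.7) = 0.076  (SOX8)
log2(9563/1637) = 2.546  (GATA4)
log2(1445/723.9) = 0.997  (HOXA3)
log2(9.212/44.90) = -2.285  (MYC9)
PAX3 is most strongly downregulated.

-3.039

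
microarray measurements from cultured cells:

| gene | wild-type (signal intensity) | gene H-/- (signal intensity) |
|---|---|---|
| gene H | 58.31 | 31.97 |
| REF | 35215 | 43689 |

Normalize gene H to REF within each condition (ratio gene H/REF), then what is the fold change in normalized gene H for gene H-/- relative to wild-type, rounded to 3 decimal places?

0.442

gene H/REF (wild-type) = 58.31 / 35215 = 0.0016558
gene H/REF (gene H-/-) = 31.97 / 43689 = 0.00073176
Fold change = 0.00073176 / 0.0016558 = 0.4419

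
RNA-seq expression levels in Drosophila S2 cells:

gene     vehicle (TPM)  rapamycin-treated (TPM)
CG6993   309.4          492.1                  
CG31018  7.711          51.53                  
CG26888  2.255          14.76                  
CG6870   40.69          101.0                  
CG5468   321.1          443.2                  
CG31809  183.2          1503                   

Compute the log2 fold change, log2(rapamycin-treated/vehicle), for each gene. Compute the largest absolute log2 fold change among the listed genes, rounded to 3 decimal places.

log2(492.1/309.4) = 0.669  (CG6993)
log2(51.53/7.711) = 2.740  (CG31018)
log2(14.76/2.255) = 2.710  (CG26888)
log2(101.0/40.69) = 1.312  (CG6870)
log2(443.2/321.1) = 0.465  (CG5468)
log2(1503/183.2) = 3.036  (CG31809)
The largest magnitude belongs to CG31809.

3.036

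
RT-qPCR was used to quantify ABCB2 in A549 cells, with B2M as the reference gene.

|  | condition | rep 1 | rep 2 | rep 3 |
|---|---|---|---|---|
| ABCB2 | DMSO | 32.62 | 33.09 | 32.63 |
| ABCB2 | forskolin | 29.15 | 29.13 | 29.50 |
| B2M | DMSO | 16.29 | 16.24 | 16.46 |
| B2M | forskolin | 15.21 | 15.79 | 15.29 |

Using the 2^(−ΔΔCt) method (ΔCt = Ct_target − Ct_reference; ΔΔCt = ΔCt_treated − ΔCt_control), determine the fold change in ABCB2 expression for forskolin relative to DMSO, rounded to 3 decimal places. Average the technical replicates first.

6.148

Mean Ct: ABCB2 DMSO 32.780; ABCB2 forskolin 29.260; B2M DMSO 16.330; B2M forskolin 15.430
ΔCt(DMSO) = 32.780 − 16.330 = 16.450
ΔCt(forskolin) = 29.260 − 15.430 = 13.830
ΔΔCt = 13.830 − 16.450 = -2.620
Fold change = 2^(−(-2.620)) = 2^2.620 = 6.1475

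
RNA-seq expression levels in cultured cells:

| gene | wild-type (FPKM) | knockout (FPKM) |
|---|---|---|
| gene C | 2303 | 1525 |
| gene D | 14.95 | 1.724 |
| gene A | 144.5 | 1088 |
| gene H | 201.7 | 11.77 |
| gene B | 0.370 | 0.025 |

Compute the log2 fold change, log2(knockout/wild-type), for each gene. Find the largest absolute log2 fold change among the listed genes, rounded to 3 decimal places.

log2(1525/2303) = -0.595  (gene C)
log2(1.724/14.95) = -3.116  (gene D)
log2(1088/144.5) = 2.913  (gene A)
log2(11.77/201.7) = -4.099  (gene H)
log2(0.025/0.370) = -3.888  (gene B)
The largest magnitude belongs to gene H.

4.099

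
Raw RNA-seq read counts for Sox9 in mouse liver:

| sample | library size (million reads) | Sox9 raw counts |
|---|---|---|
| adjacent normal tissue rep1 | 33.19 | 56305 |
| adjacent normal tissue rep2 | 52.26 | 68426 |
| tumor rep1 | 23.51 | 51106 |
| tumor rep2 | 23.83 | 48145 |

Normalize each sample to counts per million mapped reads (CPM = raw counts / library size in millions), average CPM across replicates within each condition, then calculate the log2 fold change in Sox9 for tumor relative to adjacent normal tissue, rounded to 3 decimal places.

CPM(adjacent normal tissue rep1) = 56305 / 33.19 = 1696.4447
CPM(adjacent normal tissue rep2) = 68426 / 52.26 = 1309.3379
CPM(tumor rep1) = 51106 / 23.51 = 2173.7984
CPM(tumor rep2) = 48145 / 23.83 = 2020.3525
mean CPM(adjacent normal tissue) = 1502.8913; mean CPM(tumor) = 2097.0754
Fold change = 2097.0754 / 1502.8913 = 1.39536
log2(1.39536) = 0.4806

0.481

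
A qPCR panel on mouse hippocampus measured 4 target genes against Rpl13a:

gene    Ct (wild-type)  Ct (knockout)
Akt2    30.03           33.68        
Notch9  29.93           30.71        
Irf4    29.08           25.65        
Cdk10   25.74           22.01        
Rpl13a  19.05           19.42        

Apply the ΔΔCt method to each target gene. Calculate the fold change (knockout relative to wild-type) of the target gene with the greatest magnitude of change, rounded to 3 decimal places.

Akt2: ΔΔCt = (33.68−19.42) − (30.03−19.05) = 14.26 − 10.98 = 3.28; fold change = 2^-3.28 = 0.103
Notch9: ΔΔCt = (30.71−19.42) − (29.93−19.05) = 11.29 − 10.88 = 0.41; fold change = 2^-0.41 = 0.753
Irf4: ΔΔCt = (25.65−19.42) − (29.08−19.05) = 6.23 − 10.03 = -3.80; fold change = 2^3.80 = 13.929
Cdk10: ΔΔCt = (22.01−19.42) − (25.74−19.05) = 2.59 − 6.69 = -4.10; fold change = 2^4.10 = 17.148
Cdk10 has the largest |ΔΔCt| = 4.10.

17.148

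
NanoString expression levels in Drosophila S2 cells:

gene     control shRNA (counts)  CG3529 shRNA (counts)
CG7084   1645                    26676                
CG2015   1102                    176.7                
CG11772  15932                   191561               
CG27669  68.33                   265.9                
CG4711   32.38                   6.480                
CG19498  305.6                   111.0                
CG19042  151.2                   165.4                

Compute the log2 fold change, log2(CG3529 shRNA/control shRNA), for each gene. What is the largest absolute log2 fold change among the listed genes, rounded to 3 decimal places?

log2(26676/1645) = 4.019  (CG7084)
log2(176.7/1102) = -2.641  (CG2015)
log2(191561/15932) = 3.588  (CG11772)
log2(265.9/68.33) = 1.960  (CG27669)
log2(6.480/32.38) = -2.321  (CG4711)
log2(111.0/305.6) = -1.461  (CG19498)
log2(165.4/151.2) = 0.130  (CG19042)
The largest magnitude belongs to CG7084.

4.019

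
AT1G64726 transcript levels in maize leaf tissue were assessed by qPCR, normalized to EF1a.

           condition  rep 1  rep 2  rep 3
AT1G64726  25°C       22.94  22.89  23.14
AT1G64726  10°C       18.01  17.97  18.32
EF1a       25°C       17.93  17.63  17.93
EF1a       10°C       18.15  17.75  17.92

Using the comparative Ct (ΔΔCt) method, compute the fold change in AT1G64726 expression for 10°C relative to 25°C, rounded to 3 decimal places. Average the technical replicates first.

Mean Ct: AT1G64726 25°C 22.990; AT1G64726 10°C 18.100; EF1a 25°C 17.830; EF1a 10°C 17.940
ΔCt(25°C) = 22.990 − 17.830 = 5.160
ΔCt(10°C) = 18.100 − 17.940 = 0.160
ΔΔCt = 0.160 − 5.160 = -5.000
Fold change = 2^(−(-5.000)) = 2^5.000 = 32.0000

32.000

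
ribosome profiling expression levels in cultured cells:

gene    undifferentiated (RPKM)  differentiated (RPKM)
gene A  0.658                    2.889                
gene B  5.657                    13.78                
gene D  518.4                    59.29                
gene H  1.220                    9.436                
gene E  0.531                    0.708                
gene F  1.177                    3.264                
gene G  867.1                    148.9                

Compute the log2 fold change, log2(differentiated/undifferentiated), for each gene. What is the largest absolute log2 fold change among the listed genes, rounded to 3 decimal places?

log2(2.889/0.658) = 2.134  (gene A)
log2(13.78/5.657) = 1.284  (gene B)
log2(59.29/518.4) = -3.128  (gene D)
log2(9.436/1.220) = 2.951  (gene H)
log2(0.708/0.531) = 0.415  (gene E)
log2(3.264/1.177) = 1.472  (gene F)
log2(148.9/867.1) = -2.542  (gene G)
The largest magnitude belongs to gene D.

3.128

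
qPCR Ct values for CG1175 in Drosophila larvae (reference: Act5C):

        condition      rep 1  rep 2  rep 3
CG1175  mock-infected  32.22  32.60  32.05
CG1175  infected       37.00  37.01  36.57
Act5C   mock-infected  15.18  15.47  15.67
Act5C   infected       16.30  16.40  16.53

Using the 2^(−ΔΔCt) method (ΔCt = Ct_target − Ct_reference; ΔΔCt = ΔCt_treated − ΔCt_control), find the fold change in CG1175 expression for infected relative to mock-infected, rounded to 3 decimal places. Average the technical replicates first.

Mean Ct: CG1175 mock-infected 32.290; CG1175 infected 36.860; Act5C mock-infected 15.440; Act5C infected 16.410
ΔCt(mock-infected) = 32.290 − 15.440 = 16.850
ΔCt(infected) = 36.860 − 16.410 = 20.450
ΔΔCt = 20.450 − 16.850 = 3.600
Fold change = 2^(−3.600) = 0.0825

0.082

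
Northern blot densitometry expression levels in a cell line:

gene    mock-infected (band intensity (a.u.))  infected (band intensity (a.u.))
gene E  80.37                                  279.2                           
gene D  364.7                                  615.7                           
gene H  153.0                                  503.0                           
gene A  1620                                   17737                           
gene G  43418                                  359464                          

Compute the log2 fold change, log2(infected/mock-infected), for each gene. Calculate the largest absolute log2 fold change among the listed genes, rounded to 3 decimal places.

log2(279.2/80.37) = 1.797  (gene E)
log2(615.7/364.7) = 0.756  (gene D)
log2(503.0/153.0) = 1.717  (gene H)
log2(17737/1620) = 3.453  (gene A)
log2(359464/43418) = 3.049  (gene G)
The largest magnitude belongs to gene A.

3.453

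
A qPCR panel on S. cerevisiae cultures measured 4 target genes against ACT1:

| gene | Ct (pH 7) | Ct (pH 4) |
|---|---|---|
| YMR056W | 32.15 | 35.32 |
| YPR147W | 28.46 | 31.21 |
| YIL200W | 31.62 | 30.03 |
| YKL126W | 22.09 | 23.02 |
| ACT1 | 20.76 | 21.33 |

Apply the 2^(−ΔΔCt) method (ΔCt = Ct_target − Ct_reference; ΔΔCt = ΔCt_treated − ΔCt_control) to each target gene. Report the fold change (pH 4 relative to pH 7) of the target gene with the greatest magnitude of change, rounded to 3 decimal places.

0.165

YMR056W: ΔΔCt = (35.32−21.33) − (32.15−20.76) = 13.99 − 11.39 = 2.60; fold change = 2^-2.60 = 0.165
YPR147W: ΔΔCt = (31.21−21.33) − (28.46−20.76) = 9.88 − 7.70 = 2.18; fold change = 2^-2.18 = 0.221
YIL200W: ΔΔCt = (30.03−21.33) − (31.62−20.76) = 8.70 − 10.86 = -2.16; fold change = 2^2.16 = 4.469
YKL126W: ΔΔCt = (23.02−21.33) − (22.09−20.76) = 1.69 − 1.33 = 0.36; fold change = 2^-0.36 = 0.779
YMR056W has the largest |ΔΔCt| = 2.60.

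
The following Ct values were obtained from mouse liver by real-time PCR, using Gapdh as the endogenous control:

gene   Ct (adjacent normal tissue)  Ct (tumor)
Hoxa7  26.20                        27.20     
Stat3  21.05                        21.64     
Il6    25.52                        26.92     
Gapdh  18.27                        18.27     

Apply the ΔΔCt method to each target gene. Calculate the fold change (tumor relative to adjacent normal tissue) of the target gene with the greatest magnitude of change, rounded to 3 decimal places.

0.379

Hoxa7: ΔΔCt = (27.20−18.27) − (26.20−18.27) = 8.93 − 7.93 = 1.00; fold change = 2^-1.00 = 0.500
Stat3: ΔΔCt = (21.64−18.27) − (21.05−18.27) = 3.37 − 2.78 = 0.59; fold change = 2^-0.59 = 0.664
Il6: ΔΔCt = (26.92−18.27) − (25.52−18.27) = 8.65 − 7.25 = 1.40; fold change = 2^-1.40 = 0.379
Il6 has the largest |ΔΔCt| = 1.40.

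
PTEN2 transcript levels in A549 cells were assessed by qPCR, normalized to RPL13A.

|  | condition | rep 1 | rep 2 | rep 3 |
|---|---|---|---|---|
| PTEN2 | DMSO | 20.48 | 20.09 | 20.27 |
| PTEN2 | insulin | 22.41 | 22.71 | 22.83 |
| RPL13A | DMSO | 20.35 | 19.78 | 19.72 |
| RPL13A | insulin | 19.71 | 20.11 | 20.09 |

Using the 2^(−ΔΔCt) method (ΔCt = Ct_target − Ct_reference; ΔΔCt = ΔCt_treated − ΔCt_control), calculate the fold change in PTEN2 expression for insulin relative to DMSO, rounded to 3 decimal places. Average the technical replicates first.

0.196

Mean Ct: PTEN2 DMSO 20.280; PTEN2 insulin 22.650; RPL13A DMSO 19.950; RPL13A insulin 19.970
ΔCt(DMSO) = 20.280 − 19.950 = 0.330
ΔCt(insulin) = 22.650 − 19.970 = 2.680
ΔΔCt = 2.680 − 0.330 = 2.350
Fold change = 2^(−2.350) = 0.1961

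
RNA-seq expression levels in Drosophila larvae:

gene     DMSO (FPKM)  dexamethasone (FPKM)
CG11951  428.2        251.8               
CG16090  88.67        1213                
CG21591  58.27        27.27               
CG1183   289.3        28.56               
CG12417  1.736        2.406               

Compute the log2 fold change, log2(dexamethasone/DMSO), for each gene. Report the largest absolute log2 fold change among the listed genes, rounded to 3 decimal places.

log2(251.8/428.2) = -0.766  (CG11951)
log2(1213/88.67) = 3.774  (CG16090)
log2(27.27/58.27) = -1.095  (CG21591)
log2(28.56/289.3) = -3.340  (CG1183)
log2(2.406/1.736) = 0.471  (CG12417)
The largest magnitude belongs to CG16090.

3.774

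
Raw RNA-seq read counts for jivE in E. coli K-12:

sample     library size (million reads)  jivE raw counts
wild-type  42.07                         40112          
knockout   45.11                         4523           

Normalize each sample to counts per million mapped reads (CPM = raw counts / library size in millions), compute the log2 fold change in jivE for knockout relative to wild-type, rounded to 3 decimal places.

-3.249

CPM(wild-type) = 40112 / 42.07 = 953.4585
CPM(knockout) = 4523 / 45.11 = 100.2660
Fold change = 100.2660 / 953.4585 = 0.10516
log2(0.10516) = -3.2493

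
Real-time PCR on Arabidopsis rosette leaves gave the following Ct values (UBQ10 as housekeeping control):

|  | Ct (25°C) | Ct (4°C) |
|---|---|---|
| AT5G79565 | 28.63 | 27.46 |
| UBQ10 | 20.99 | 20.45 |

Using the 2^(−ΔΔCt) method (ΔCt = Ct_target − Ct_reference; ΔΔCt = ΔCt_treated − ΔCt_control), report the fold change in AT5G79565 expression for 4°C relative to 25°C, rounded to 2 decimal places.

1.55

ΔCt(25°C) = 28.630 − 20.990 = 7.640
ΔCt(4°C) = 27.460 − 20.450 = 7.010
ΔΔCt = 7.010 − 7.640 = -0.630
Fold change = 2^(−(-0.630)) = 2^0.630 = 1.548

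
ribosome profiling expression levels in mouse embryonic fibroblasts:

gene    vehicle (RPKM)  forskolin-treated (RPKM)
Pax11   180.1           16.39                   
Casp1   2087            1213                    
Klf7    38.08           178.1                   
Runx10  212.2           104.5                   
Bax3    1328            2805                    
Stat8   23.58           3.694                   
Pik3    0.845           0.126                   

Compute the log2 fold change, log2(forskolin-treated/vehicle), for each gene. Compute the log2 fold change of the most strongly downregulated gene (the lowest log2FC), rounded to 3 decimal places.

log2(16.39/180.1) = -3.458  (Pax11)
log2(1213/2087) = -0.783  (Casp1)
log2(178.1/38.08) = 2.226  (Klf7)
log2(104.5/212.2) = -1.022  (Runx10)
log2(2805/1328) = 1.079  (Bax3)
log2(3.694/23.58) = -2.674  (Stat8)
log2(0.126/0.845) = -2.746  (Pik3)
Pax11 is most strongly downregulated.

-3.458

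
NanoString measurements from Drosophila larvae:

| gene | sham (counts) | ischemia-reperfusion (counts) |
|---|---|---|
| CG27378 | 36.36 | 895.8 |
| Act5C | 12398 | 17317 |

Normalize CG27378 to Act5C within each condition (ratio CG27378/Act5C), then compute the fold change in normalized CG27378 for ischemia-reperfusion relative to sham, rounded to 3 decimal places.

CG27378/Act5C (sham) = 36.36 / 12398 = 0.0029327
CG27378/Act5C (ischemia-reperfusion) = 895.8 / 17317 = 0.05173
Fold change = 0.05173 / 0.0029327 = 17.6387

17.639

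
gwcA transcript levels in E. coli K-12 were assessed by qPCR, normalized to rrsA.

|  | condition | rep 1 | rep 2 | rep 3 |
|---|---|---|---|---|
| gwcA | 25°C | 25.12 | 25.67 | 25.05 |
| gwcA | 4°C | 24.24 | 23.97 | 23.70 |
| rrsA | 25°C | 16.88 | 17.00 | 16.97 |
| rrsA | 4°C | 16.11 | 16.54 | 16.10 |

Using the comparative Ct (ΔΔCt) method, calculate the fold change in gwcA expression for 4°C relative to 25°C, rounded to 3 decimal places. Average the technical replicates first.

Mean Ct: gwcA 25°C 25.280; gwcA 4°C 23.970; rrsA 25°C 16.950; rrsA 4°C 16.250
ΔCt(25°C) = 25.280 − 16.950 = 8.330
ΔCt(4°C) = 23.970 − 16.250 = 7.720
ΔΔCt = 7.720 − 8.330 = -0.610
Fold change = 2^(−(-0.610)) = 2^0.610 = 1.5263

1.526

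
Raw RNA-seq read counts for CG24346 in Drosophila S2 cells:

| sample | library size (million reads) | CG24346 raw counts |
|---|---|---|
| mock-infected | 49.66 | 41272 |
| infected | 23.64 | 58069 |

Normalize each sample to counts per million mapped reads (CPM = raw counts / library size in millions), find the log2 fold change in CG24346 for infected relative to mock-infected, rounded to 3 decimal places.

CPM(mock-infected) = 41272 / 49.66 = 831.0914
CPM(infected) = 58069 / 23.64 = 2456.3875
Fold change = 2456.3875 / 831.0914 = 2.95562
log2(2.95562) = 1.5635

1.563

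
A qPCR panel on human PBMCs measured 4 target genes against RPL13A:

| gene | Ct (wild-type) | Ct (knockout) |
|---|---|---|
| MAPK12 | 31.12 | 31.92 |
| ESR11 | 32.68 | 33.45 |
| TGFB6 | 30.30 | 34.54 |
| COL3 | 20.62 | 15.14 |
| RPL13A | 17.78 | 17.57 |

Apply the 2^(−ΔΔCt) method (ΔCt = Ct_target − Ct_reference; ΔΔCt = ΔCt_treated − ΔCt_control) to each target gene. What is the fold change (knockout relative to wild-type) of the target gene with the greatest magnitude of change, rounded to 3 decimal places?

MAPK12: ΔΔCt = (31.92−17.57) − (31.12−17.78) = 14.35 − 13.34 = 1.01; fold change = 2^-1.01 = 0.497
ESR11: ΔΔCt = (33.45−17.57) − (32.68−17.78) = 15.88 − 14.90 = 0.98; fold change = 2^-0.98 = 0.507
TGFB6: ΔΔCt = (34.54−17.57) − (30.30−17.78) = 16.97 − 12.52 = 4.45; fold change = 2^-4.45 = 0.046
COL3: ΔΔCt = (15.14−17.57) − (20.62−17.78) = -2.43 − 2.84 = -5.27; fold change = 2^5.27 = 38.586
COL3 has the largest |ΔΔCt| = 5.27.

38.586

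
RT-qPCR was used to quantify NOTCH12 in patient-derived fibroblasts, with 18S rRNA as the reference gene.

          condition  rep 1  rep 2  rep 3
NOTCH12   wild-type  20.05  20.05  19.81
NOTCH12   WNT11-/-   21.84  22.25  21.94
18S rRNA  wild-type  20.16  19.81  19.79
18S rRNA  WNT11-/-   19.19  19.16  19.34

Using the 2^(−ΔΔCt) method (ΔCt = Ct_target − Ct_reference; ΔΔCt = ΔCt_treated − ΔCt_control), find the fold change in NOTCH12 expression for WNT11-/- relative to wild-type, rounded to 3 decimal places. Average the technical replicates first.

Mean Ct: NOTCH12 wild-type 19.970; NOTCH12 WNT11-/- 22.010; 18S rRNA wild-type 19.920; 18S rRNA WNT11-/- 19.230
ΔCt(wild-type) = 19.970 − 19.920 = 0.050
ΔCt(WNT11-/-) = 22.010 − 19.230 = 2.780
ΔΔCt = 2.780 − 0.050 = 2.730
Fold change = 2^(−2.730) = 0.1507

0.151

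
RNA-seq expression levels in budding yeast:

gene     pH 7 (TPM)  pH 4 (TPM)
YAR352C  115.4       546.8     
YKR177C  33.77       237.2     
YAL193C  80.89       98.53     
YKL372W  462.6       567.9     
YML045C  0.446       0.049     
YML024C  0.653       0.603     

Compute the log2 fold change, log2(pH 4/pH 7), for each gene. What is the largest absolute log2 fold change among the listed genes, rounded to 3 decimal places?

3.186

log2(546.8/115.4) = 2.244  (YAR352C)
log2(237.2/33.77) = 2.812  (YKR177C)
log2(98.53/80.89) = 0.285  (YAL193C)
log2(567.9/462.6) = 0.296  (YKL372W)
log2(0.049/0.446) = -3.186  (YML045C)
log2(0.603/0.653) = -0.115  (YML024C)
The largest magnitude belongs to YML045C.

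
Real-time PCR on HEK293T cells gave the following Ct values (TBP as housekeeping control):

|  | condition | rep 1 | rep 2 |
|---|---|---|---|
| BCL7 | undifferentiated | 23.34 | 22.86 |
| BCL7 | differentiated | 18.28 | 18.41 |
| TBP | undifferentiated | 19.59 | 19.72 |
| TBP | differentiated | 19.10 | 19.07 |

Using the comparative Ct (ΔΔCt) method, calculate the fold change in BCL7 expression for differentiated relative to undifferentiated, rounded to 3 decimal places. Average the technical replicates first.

18.189

Mean Ct: BCL7 undifferentiated 23.100; BCL7 differentiated 18.345; TBP undifferentiated 19.655; TBP differentiated 19.085
ΔCt(undifferentiated) = 23.100 − 19.655 = 3.445
ΔCt(differentiated) = 18.345 − 19.085 = -0.740
ΔΔCt = -0.740 − 3.445 = -4.185
Fold change = 2^(−(-4.185)) = 2^4.185 = 18.1891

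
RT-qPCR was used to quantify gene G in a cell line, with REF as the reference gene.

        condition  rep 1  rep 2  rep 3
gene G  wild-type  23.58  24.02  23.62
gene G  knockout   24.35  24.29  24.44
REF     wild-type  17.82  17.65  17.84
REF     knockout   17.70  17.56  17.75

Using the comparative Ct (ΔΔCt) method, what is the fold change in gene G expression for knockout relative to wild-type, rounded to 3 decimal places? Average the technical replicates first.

Mean Ct: gene G wild-type 23.740; gene G knockout 24.360; REF wild-type 17.770; REF knockout 17.670
ΔCt(wild-type) = 23.740 − 17.770 = 5.970
ΔCt(knockout) = 24.360 − 17.670 = 6.690
ΔΔCt = 6.690 − 5.970 = 0.720
Fold change = 2^(−0.720) = 0.6071

0.607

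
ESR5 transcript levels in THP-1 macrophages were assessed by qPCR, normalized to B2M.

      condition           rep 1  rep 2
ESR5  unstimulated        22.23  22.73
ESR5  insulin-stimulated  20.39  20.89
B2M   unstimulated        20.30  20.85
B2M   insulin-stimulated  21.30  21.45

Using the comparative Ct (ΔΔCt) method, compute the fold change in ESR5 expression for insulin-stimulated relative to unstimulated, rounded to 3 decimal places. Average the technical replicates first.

Mean Ct: ESR5 unstimulated 22.480; ESR5 insulin-stimulated 20.640; B2M unstimulated 20.575; B2M insulin-stimulated 21.375
ΔCt(unstimulated) = 22.480 − 20.575 = 1.905
ΔCt(insulin-stimulated) = 20.640 − 21.375 = -0.735
ΔΔCt = -0.735 − 1.905 = -2.640
Fold change = 2^(−(-2.640)) = 2^2.640 = 6.2333

6.233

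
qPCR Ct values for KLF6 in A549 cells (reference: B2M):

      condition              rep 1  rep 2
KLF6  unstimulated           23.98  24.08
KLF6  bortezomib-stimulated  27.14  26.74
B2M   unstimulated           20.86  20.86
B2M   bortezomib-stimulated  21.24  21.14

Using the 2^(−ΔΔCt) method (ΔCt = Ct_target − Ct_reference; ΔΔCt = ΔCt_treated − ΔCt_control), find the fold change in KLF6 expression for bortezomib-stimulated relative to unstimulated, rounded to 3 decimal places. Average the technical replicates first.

0.167

Mean Ct: KLF6 unstimulated 24.030; KLF6 bortezomib-stimulated 26.940; B2M unstimulated 20.860; B2M bortezomib-stimulated 21.190
ΔCt(unstimulated) = 24.030 − 20.860 = 3.170
ΔCt(bortezomib-stimulated) = 26.940 − 21.190 = 5.750
ΔΔCt = 5.750 − 3.170 = 2.580
Fold change = 2^(−2.580) = 0.1672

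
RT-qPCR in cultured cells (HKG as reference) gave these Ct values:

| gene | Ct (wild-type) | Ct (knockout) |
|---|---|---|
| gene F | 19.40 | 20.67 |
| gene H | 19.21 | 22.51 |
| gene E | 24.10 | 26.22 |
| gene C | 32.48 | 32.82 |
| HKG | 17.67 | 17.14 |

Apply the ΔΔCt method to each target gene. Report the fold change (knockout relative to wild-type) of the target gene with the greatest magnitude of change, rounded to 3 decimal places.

gene F: ΔΔCt = (20.67−17.14) − (19.40−17.67) = 3.53 − 1.73 = 1.80; fold change = 2^-1.80 = 0.287
gene H: ΔΔCt = (22.51−17.14) − (19.21−17.67) = 5.37 − 1.54 = 3.83; fold change = 2^-3.83 = 0.070
gene E: ΔΔCt = (26.22−17.14) − (24.10−17.67) = 9.08 − 6.43 = 2.65; fold change = 2^-2.65 = 0.159
gene C: ΔΔCt = (32.82−17.14) − (32.48−17.67) = 15.68 − 14.81 = 0.87; fold change = 2^-0.87 = 0.547
gene H has the largest |ΔΔCt| = 3.83.

0.070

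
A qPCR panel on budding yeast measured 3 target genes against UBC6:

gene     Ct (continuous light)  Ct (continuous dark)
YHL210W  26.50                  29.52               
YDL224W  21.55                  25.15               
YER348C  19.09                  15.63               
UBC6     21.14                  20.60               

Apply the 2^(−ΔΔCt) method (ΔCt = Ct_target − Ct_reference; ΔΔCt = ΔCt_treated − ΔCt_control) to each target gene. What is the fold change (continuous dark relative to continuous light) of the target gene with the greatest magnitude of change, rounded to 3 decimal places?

YHL210W: ΔΔCt = (29.52−20.60) − (26.50−21.14) = 8.92 − 5.36 = 3.56; fold change = 2^-3.56 = 0.085
YDL224W: ΔΔCt = (25.15−20.60) − (21.55−21.14) = 4.55 − 0.41 = 4.14; fold change = 2^-4.14 = 0.057
YER348C: ΔΔCt = (15.63−20.60) − (19.09−21.14) = -4.97 − (-2.05) = -2.92; fold change = 2^2.92 = 7.568
YDL224W has the largest |ΔΔCt| = 4.14.

0.057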